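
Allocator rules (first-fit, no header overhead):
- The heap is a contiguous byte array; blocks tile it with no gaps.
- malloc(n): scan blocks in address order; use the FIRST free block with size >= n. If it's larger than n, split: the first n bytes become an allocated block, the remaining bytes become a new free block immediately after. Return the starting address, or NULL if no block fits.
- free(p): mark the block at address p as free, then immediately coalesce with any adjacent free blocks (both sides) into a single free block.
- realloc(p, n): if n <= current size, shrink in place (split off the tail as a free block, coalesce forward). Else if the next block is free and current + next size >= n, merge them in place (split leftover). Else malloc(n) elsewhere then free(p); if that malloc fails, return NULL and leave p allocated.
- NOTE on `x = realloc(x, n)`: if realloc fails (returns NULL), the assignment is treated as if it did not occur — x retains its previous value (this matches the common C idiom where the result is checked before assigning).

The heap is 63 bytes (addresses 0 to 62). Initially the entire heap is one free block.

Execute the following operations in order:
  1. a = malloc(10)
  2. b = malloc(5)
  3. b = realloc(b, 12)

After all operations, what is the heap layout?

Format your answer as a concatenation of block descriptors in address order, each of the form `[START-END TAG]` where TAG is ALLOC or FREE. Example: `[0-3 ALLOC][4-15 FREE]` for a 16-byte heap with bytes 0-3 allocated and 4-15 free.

Answer: [0-9 ALLOC][10-21 ALLOC][22-62 FREE]

Derivation:
Op 1: a = malloc(10) -> a = 0; heap: [0-9 ALLOC][10-62 FREE]
Op 2: b = malloc(5) -> b = 10; heap: [0-9 ALLOC][10-14 ALLOC][15-62 FREE]
Op 3: b = realloc(b, 12) -> b = 10; heap: [0-9 ALLOC][10-21 ALLOC][22-62 FREE]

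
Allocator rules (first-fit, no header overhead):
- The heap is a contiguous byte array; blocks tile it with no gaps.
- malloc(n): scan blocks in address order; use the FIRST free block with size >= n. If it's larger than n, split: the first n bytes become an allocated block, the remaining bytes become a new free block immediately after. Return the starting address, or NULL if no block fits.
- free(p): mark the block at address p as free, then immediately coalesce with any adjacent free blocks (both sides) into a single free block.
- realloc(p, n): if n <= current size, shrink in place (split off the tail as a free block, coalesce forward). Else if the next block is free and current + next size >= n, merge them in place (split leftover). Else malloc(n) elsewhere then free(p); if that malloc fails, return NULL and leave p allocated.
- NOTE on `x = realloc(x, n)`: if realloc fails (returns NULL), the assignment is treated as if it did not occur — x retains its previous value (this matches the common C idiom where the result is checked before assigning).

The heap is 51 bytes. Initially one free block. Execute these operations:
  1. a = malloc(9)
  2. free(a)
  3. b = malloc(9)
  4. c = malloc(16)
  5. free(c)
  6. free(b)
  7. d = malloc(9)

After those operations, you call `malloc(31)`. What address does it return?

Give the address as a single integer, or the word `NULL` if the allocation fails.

Op 1: a = malloc(9) -> a = 0; heap: [0-8 ALLOC][9-50 FREE]
Op 2: free(a) -> (freed a); heap: [0-50 FREE]
Op 3: b = malloc(9) -> b = 0; heap: [0-8 ALLOC][9-50 FREE]
Op 4: c = malloc(16) -> c = 9; heap: [0-8 ALLOC][9-24 ALLOC][25-50 FREE]
Op 5: free(c) -> (freed c); heap: [0-8 ALLOC][9-50 FREE]
Op 6: free(b) -> (freed b); heap: [0-50 FREE]
Op 7: d = malloc(9) -> d = 0; heap: [0-8 ALLOC][9-50 FREE]
malloc(31): first-fit scan over [0-8 ALLOC][9-50 FREE] -> 9

Answer: 9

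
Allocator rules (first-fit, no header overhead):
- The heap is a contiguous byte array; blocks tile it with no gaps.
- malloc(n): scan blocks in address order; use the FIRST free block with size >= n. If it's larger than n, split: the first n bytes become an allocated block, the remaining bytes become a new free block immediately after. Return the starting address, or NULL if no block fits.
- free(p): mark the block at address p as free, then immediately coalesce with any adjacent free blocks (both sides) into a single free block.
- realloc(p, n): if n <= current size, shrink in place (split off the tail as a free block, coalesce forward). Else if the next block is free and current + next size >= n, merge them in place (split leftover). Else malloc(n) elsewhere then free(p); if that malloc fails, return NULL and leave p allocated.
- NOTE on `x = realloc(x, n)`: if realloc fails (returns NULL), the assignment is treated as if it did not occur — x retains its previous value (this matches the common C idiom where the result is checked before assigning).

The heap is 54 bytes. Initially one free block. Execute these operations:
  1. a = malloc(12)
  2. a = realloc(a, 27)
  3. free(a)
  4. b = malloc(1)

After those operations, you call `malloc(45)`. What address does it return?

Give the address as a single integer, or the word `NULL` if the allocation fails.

Op 1: a = malloc(12) -> a = 0; heap: [0-11 ALLOC][12-53 FREE]
Op 2: a = realloc(a, 27) -> a = 0; heap: [0-26 ALLOC][27-53 FREE]
Op 3: free(a) -> (freed a); heap: [0-53 FREE]
Op 4: b = malloc(1) -> b = 0; heap: [0-0 ALLOC][1-53 FREE]
malloc(45): first-fit scan over [0-0 ALLOC][1-53 FREE] -> 1

Answer: 1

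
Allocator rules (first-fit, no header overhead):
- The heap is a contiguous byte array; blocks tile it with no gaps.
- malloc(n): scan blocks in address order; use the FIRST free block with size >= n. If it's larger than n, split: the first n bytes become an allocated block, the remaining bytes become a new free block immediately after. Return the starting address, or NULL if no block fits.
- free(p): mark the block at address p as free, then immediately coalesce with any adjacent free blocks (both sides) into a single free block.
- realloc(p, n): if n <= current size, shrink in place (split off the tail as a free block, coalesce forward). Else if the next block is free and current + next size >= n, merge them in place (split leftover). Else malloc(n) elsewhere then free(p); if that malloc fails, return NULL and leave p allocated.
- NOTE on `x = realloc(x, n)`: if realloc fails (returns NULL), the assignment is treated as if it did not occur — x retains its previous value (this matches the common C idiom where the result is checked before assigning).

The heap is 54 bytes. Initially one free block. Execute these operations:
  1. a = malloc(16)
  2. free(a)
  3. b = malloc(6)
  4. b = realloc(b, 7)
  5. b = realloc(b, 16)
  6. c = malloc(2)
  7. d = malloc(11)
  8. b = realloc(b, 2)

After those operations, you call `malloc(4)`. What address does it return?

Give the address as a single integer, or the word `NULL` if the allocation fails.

Op 1: a = malloc(16) -> a = 0; heap: [0-15 ALLOC][16-53 FREE]
Op 2: free(a) -> (freed a); heap: [0-53 FREE]
Op 3: b = malloc(6) -> b = 0; heap: [0-5 ALLOC][6-53 FREE]
Op 4: b = realloc(b, 7) -> b = 0; heap: [0-6 ALLOC][7-53 FREE]
Op 5: b = realloc(b, 16) -> b = 0; heap: [0-15 ALLOC][16-53 FREE]
Op 6: c = malloc(2) -> c = 16; heap: [0-15 ALLOC][16-17 ALLOC][18-53 FREE]
Op 7: d = malloc(11) -> d = 18; heap: [0-15 ALLOC][16-17 ALLOC][18-28 ALLOC][29-53 FREE]
Op 8: b = realloc(b, 2) -> b = 0; heap: [0-1 ALLOC][2-15 FREE][16-17 ALLOC][18-28 ALLOC][29-53 FREE]
malloc(4): first-fit scan over [0-1 ALLOC][2-15 FREE][16-17 ALLOC][18-28 ALLOC][29-53 FREE] -> 2

Answer: 2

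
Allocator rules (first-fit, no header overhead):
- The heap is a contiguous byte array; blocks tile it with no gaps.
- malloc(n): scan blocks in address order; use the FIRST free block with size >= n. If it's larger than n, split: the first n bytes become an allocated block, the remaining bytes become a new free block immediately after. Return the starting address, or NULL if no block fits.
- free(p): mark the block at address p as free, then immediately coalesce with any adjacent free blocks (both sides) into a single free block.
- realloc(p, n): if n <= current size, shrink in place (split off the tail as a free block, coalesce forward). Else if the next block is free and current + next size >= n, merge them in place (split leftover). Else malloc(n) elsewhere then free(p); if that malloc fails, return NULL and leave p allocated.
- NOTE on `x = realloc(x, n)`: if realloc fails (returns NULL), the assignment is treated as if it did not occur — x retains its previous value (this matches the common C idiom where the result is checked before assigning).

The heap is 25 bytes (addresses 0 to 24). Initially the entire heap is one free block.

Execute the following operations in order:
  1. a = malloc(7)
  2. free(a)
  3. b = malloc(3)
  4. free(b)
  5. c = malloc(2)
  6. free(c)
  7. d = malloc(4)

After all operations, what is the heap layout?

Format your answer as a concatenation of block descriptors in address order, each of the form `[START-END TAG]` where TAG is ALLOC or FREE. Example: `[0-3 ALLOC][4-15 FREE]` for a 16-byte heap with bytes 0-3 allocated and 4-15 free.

Answer: [0-3 ALLOC][4-24 FREE]

Derivation:
Op 1: a = malloc(7) -> a = 0; heap: [0-6 ALLOC][7-24 FREE]
Op 2: free(a) -> (freed a); heap: [0-24 FREE]
Op 3: b = malloc(3) -> b = 0; heap: [0-2 ALLOC][3-24 FREE]
Op 4: free(b) -> (freed b); heap: [0-24 FREE]
Op 5: c = malloc(2) -> c = 0; heap: [0-1 ALLOC][2-24 FREE]
Op 6: free(c) -> (freed c); heap: [0-24 FREE]
Op 7: d = malloc(4) -> d = 0; heap: [0-3 ALLOC][4-24 FREE]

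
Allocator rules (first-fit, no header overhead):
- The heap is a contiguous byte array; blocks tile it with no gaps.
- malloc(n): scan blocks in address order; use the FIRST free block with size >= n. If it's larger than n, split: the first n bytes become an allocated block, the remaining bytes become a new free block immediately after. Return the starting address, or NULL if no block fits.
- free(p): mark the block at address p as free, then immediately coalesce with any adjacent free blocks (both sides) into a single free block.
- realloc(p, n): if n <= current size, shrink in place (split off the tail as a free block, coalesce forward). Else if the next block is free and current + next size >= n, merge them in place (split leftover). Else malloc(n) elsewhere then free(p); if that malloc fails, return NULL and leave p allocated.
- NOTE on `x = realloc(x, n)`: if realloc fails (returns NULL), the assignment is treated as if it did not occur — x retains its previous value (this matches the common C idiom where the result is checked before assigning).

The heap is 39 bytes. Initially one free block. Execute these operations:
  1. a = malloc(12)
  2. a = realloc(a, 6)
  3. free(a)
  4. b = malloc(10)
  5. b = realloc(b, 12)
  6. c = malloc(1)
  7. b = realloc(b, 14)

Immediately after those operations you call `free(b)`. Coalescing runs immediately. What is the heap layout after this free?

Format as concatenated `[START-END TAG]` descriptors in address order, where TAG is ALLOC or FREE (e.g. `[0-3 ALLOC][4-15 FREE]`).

Answer: [0-11 FREE][12-12 ALLOC][13-38 FREE]

Derivation:
Op 1: a = malloc(12) -> a = 0; heap: [0-11 ALLOC][12-38 FREE]
Op 2: a = realloc(a, 6) -> a = 0; heap: [0-5 ALLOC][6-38 FREE]
Op 3: free(a) -> (freed a); heap: [0-38 FREE]
Op 4: b = malloc(10) -> b = 0; heap: [0-9 ALLOC][10-38 FREE]
Op 5: b = realloc(b, 12) -> b = 0; heap: [0-11 ALLOC][12-38 FREE]
Op 6: c = malloc(1) -> c = 12; heap: [0-11 ALLOC][12-12 ALLOC][13-38 FREE]
Op 7: b = realloc(b, 14) -> b = 13; heap: [0-11 FREE][12-12 ALLOC][13-26 ALLOC][27-38 FREE]
free(b): b = 13 -> block [13-26 ALLOC]; mark free, coalesce with adjacent free neighbors -> [0-11 FREE][12-12 ALLOC][13-38 FREE]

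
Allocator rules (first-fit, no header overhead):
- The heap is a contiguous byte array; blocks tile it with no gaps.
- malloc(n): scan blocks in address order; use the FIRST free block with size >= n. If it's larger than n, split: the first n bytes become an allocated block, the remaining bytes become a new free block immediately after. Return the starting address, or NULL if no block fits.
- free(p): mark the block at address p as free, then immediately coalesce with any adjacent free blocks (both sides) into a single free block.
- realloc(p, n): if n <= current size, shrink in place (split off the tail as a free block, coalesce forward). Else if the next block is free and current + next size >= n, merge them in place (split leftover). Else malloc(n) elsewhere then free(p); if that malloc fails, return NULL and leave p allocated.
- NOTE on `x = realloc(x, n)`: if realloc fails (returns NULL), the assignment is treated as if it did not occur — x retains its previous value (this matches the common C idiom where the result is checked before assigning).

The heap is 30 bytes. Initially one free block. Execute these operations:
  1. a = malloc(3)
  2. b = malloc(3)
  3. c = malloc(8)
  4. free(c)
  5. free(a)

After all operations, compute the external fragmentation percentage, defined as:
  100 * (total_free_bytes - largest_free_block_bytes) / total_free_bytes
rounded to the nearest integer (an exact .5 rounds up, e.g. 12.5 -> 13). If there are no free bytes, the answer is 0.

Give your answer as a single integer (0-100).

Op 1: a = malloc(3) -> a = 0; heap: [0-2 ALLOC][3-29 FREE]
Op 2: b = malloc(3) -> b = 3; heap: [0-2 ALLOC][3-5 ALLOC][6-29 FREE]
Op 3: c = malloc(8) -> c = 6; heap: [0-2 ALLOC][3-5 ALLOC][6-13 ALLOC][14-29 FREE]
Op 4: free(c) -> (freed c); heap: [0-2 ALLOC][3-5 ALLOC][6-29 FREE]
Op 5: free(a) -> (freed a); heap: [0-2 FREE][3-5 ALLOC][6-29 FREE]
Free blocks: [3 24] total_free=27 largest=24 -> 100*(27-24)/27 = 300/27 ≈ 11.111 -> rounds to 11

Answer: 11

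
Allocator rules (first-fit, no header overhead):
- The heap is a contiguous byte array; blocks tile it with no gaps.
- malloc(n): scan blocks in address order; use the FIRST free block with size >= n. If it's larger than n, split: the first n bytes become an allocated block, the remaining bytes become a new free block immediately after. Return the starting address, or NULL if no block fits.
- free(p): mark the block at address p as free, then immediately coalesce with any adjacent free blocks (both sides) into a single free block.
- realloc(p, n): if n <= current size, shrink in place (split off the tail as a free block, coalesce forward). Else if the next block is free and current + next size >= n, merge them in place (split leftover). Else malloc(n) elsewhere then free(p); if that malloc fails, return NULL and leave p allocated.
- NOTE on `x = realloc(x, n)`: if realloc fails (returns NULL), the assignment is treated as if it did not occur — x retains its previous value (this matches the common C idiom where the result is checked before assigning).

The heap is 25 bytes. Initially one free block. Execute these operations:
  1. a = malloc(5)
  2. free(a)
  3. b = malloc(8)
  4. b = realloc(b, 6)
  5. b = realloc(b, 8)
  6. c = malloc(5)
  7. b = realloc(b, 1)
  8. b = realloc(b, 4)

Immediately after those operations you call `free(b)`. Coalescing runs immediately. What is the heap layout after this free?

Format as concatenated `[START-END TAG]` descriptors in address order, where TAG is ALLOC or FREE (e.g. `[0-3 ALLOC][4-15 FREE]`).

Answer: [0-7 FREE][8-12 ALLOC][13-24 FREE]

Derivation:
Op 1: a = malloc(5) -> a = 0; heap: [0-4 ALLOC][5-24 FREE]
Op 2: free(a) -> (freed a); heap: [0-24 FREE]
Op 3: b = malloc(8) -> b = 0; heap: [0-7 ALLOC][8-24 FREE]
Op 4: b = realloc(b, 6) -> b = 0; heap: [0-5 ALLOC][6-24 FREE]
Op 5: b = realloc(b, 8) -> b = 0; heap: [0-7 ALLOC][8-24 FREE]
Op 6: c = malloc(5) -> c = 8; heap: [0-7 ALLOC][8-12 ALLOC][13-24 FREE]
Op 7: b = realloc(b, 1) -> b = 0; heap: [0-0 ALLOC][1-7 FREE][8-12 ALLOC][13-24 FREE]
Op 8: b = realloc(b, 4) -> b = 0; heap: [0-3 ALLOC][4-7 FREE][8-12 ALLOC][13-24 FREE]
free(b): b = 0 -> block [0-3 ALLOC]; mark free, coalesce with adjacent free neighbors -> [0-7 FREE][8-12 ALLOC][13-24 FREE]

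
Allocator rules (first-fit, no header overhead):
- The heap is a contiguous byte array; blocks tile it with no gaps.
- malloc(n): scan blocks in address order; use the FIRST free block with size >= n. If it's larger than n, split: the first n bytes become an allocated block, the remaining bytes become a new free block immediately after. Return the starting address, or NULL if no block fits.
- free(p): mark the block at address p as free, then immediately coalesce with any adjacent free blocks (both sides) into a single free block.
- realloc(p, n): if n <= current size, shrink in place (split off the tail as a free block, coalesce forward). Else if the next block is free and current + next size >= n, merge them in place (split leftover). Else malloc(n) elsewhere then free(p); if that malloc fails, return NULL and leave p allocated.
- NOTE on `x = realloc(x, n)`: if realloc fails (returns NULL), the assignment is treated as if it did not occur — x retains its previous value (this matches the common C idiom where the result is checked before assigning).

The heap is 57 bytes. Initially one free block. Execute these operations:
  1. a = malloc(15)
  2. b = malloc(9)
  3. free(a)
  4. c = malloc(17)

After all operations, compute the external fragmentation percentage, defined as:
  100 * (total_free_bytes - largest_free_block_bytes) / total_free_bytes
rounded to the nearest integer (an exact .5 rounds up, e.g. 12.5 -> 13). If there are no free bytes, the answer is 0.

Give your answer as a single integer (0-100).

Op 1: a = malloc(15) -> a = 0; heap: [0-14 ALLOC][15-56 FREE]
Op 2: b = malloc(9) -> b = 15; heap: [0-14 ALLOC][15-23 ALLOC][24-56 FREE]
Op 3: free(a) -> (freed a); heap: [0-14 FREE][15-23 ALLOC][24-56 FREE]
Op 4: c = malloc(17) -> c = 24; heap: [0-14 FREE][15-23 ALLOC][24-40 ALLOC][41-56 FREE]
Free blocks: [15 16] total_free=31 largest=16 -> 100*(31-16)/31 = 1500/31 ≈ 48.387 -> rounds to 48

Answer: 48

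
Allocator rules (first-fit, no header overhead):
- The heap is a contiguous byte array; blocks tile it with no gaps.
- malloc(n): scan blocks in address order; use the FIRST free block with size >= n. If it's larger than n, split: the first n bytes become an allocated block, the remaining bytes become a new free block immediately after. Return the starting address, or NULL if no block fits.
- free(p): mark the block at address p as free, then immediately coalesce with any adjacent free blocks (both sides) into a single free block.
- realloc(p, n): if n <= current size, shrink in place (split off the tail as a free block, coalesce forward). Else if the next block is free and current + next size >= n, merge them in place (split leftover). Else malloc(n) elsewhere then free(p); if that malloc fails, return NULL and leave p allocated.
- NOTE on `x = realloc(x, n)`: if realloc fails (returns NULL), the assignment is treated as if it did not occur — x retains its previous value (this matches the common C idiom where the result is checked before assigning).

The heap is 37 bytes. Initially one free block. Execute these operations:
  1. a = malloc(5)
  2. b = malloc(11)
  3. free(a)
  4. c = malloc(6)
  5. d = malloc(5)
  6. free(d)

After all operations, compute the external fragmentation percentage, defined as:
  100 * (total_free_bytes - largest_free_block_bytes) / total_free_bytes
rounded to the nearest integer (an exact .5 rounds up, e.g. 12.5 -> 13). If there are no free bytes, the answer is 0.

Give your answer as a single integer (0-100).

Answer: 25

Derivation:
Op 1: a = malloc(5) -> a = 0; heap: [0-4 ALLOC][5-36 FREE]
Op 2: b = malloc(11) -> b = 5; heap: [0-4 ALLOC][5-15 ALLOC][16-36 FREE]
Op 3: free(a) -> (freed a); heap: [0-4 FREE][5-15 ALLOC][16-36 FREE]
Op 4: c = malloc(6) -> c = 16; heap: [0-4 FREE][5-15 ALLOC][16-21 ALLOC][22-36 FREE]
Op 5: d = malloc(5) -> d = 0; heap: [0-4 ALLOC][5-15 ALLOC][16-21 ALLOC][22-36 FREE]
Op 6: free(d) -> (freed d); heap: [0-4 FREE][5-15 ALLOC][16-21 ALLOC][22-36 FREE]
Free blocks: [5 15] total_free=20 largest=15 -> 100*(20-15)/20 = 500/20 = 25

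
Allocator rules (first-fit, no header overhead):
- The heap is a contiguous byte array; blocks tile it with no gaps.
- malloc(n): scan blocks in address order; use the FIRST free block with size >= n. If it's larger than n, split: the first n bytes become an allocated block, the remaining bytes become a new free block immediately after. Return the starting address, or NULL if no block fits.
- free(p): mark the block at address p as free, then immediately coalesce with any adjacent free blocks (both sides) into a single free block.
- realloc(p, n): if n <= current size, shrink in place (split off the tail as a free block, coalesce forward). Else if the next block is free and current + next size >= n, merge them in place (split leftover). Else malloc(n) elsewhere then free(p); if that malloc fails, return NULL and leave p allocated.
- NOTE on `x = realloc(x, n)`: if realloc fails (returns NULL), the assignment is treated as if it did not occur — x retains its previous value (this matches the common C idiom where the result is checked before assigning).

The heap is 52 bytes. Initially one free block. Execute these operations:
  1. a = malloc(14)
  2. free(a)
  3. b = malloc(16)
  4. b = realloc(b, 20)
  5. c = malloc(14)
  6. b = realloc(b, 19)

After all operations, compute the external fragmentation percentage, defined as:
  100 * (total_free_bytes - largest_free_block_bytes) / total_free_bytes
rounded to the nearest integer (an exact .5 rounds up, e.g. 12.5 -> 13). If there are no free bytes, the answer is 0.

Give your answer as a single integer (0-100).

Op 1: a = malloc(14) -> a = 0; heap: [0-13 ALLOC][14-51 FREE]
Op 2: free(a) -> (freed a); heap: [0-51 FREE]
Op 3: b = malloc(16) -> b = 0; heap: [0-15 ALLOC][16-51 FREE]
Op 4: b = realloc(b, 20) -> b = 0; heap: [0-19 ALLOC][20-51 FREE]
Op 5: c = malloc(14) -> c = 20; heap: [0-19 ALLOC][20-33 ALLOC][34-51 FREE]
Op 6: b = realloc(b, 19) -> b = 0; heap: [0-18 ALLOC][19-19 FREE][20-33 ALLOC][34-51 FREE]
Free blocks: [1 18] total_free=19 largest=18 -> 100*(19-18)/19 = 100/19 ≈ 5.263 -> rounds to 5

Answer: 5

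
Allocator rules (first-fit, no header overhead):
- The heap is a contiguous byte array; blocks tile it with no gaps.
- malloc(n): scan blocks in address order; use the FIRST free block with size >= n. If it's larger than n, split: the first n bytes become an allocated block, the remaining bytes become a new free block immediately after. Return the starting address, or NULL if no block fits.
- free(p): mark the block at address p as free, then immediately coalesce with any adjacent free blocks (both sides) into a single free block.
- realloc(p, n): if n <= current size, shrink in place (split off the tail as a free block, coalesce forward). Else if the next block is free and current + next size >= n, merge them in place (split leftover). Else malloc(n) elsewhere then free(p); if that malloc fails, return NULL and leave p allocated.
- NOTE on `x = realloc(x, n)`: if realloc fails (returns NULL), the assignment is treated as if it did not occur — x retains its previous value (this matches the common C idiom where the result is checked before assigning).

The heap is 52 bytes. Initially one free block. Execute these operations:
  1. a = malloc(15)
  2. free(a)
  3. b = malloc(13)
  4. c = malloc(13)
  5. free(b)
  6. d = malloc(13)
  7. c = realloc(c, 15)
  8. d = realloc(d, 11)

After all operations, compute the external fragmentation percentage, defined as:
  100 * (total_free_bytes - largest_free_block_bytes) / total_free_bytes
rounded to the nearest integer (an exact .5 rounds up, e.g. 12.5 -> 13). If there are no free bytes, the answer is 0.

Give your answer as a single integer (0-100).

Answer: 8

Derivation:
Op 1: a = malloc(15) -> a = 0; heap: [0-14 ALLOC][15-51 FREE]
Op 2: free(a) -> (freed a); heap: [0-51 FREE]
Op 3: b = malloc(13) -> b = 0; heap: [0-12 ALLOC][13-51 FREE]
Op 4: c = malloc(13) -> c = 13; heap: [0-12 ALLOC][13-25 ALLOC][26-51 FREE]
Op 5: free(b) -> (freed b); heap: [0-12 FREE][13-25 ALLOC][26-51 FREE]
Op 6: d = malloc(13) -> d = 0; heap: [0-12 ALLOC][13-25 ALLOC][26-51 FREE]
Op 7: c = realloc(c, 15) -> c = 13; heap: [0-12 ALLOC][13-27 ALLOC][28-51 FREE]
Op 8: d = realloc(d, 11) -> d = 0; heap: [0-10 ALLOC][11-12 FREE][13-27 ALLOC][28-51 FREE]
Free blocks: [2 24] total_free=26 largest=24 -> 100*(26-24)/26 = 200/26 ≈ 7.692 -> rounds to 8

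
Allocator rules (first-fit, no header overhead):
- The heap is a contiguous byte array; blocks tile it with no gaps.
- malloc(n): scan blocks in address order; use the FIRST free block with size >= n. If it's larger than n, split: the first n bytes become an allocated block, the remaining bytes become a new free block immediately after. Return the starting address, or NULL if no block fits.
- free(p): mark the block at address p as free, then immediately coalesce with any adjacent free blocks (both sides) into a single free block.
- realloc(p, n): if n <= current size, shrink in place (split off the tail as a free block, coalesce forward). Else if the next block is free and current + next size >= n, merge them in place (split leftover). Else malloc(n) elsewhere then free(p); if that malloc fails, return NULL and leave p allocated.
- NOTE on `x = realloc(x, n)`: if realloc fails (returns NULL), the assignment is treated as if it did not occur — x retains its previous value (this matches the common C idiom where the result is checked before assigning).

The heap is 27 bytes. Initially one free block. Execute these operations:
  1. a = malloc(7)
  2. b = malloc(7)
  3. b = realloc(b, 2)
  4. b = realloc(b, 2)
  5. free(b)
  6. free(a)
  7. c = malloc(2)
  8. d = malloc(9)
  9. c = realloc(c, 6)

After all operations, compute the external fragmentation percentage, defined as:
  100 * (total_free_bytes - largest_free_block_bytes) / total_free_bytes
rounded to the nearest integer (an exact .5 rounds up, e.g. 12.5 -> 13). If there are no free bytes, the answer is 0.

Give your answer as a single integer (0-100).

Answer: 17

Derivation:
Op 1: a = malloc(7) -> a = 0; heap: [0-6 ALLOC][7-26 FREE]
Op 2: b = malloc(7) -> b = 7; heap: [0-6 ALLOC][7-13 ALLOC][14-26 FREE]
Op 3: b = realloc(b, 2) -> b = 7; heap: [0-6 ALLOC][7-8 ALLOC][9-26 FREE]
Op 4: b = realloc(b, 2) -> b = 7; heap: [0-6 ALLOC][7-8 ALLOC][9-26 FREE]
Op 5: free(b) -> (freed b); heap: [0-6 ALLOC][7-26 FREE]
Op 6: free(a) -> (freed a); heap: [0-26 FREE]
Op 7: c = malloc(2) -> c = 0; heap: [0-1 ALLOC][2-26 FREE]
Op 8: d = malloc(9) -> d = 2; heap: [0-1 ALLOC][2-10 ALLOC][11-26 FREE]
Op 9: c = realloc(c, 6) -> c = 11; heap: [0-1 FREE][2-10 ALLOC][11-16 ALLOC][17-26 FREE]
Free blocks: [2 10] total_free=12 largest=10 -> 100*(12-10)/12 = 200/12 ≈ 16.667 -> rounds to 17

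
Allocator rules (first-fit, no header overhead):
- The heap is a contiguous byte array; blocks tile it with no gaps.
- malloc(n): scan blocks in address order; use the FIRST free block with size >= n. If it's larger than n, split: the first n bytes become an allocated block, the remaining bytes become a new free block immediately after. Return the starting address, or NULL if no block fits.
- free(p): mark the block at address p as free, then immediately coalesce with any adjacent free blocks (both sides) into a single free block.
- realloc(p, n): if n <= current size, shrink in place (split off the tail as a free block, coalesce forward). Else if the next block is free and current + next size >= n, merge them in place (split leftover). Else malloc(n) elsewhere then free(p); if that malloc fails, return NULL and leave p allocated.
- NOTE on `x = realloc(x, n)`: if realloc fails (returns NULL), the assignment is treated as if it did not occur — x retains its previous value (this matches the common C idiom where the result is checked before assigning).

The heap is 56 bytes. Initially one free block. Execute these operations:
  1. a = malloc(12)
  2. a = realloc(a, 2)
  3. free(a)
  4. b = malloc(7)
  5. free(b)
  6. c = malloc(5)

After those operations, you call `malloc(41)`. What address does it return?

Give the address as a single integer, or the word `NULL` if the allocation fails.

Answer: 5

Derivation:
Op 1: a = malloc(12) -> a = 0; heap: [0-11 ALLOC][12-55 FREE]
Op 2: a = realloc(a, 2) -> a = 0; heap: [0-1 ALLOC][2-55 FREE]
Op 3: free(a) -> (freed a); heap: [0-55 FREE]
Op 4: b = malloc(7) -> b = 0; heap: [0-6 ALLOC][7-55 FREE]
Op 5: free(b) -> (freed b); heap: [0-55 FREE]
Op 6: c = malloc(5) -> c = 0; heap: [0-4 ALLOC][5-55 FREE]
malloc(41): first-fit scan over [0-4 ALLOC][5-55 FREE] -> 5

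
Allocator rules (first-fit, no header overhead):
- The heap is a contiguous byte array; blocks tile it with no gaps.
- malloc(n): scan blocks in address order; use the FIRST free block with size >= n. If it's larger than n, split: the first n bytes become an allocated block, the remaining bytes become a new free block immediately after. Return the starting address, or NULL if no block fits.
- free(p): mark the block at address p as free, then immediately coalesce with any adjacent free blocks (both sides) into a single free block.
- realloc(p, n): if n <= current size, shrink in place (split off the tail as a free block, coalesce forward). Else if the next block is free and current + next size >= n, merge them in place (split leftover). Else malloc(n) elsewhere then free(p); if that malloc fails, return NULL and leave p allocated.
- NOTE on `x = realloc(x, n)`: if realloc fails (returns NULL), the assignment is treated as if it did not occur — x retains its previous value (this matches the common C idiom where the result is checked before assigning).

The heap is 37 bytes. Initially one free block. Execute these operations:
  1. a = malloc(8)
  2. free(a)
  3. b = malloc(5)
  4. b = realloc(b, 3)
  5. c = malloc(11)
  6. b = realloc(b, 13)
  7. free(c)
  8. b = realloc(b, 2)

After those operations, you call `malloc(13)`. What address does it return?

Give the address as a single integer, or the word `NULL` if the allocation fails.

Answer: 0

Derivation:
Op 1: a = malloc(8) -> a = 0; heap: [0-7 ALLOC][8-36 FREE]
Op 2: free(a) -> (freed a); heap: [0-36 FREE]
Op 3: b = malloc(5) -> b = 0; heap: [0-4 ALLOC][5-36 FREE]
Op 4: b = realloc(b, 3) -> b = 0; heap: [0-2 ALLOC][3-36 FREE]
Op 5: c = malloc(11) -> c = 3; heap: [0-2 ALLOC][3-13 ALLOC][14-36 FREE]
Op 6: b = realloc(b, 13) -> b = 14; heap: [0-2 FREE][3-13 ALLOC][14-26 ALLOC][27-36 FREE]
Op 7: free(c) -> (freed c); heap: [0-13 FREE][14-26 ALLOC][27-36 FREE]
Op 8: b = realloc(b, 2) -> b = 14; heap: [0-13 FREE][14-15 ALLOC][16-36 FREE]
malloc(13): first-fit scan over [0-13 FREE][14-15 ALLOC][16-36 FREE] -> 0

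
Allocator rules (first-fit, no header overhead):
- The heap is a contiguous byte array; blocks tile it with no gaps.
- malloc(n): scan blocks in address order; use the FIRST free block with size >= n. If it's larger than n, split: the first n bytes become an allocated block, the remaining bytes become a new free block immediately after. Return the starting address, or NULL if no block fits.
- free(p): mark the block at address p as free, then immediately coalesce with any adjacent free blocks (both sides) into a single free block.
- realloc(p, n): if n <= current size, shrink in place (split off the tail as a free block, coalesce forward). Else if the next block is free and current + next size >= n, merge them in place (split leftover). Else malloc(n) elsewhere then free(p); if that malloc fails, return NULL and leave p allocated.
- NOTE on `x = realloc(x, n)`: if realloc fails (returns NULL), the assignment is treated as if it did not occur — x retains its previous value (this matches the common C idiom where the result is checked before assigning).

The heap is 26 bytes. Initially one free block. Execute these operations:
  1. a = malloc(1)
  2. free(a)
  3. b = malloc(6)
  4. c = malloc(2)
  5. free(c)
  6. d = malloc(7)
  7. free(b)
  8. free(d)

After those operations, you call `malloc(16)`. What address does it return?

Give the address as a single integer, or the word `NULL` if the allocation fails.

Op 1: a = malloc(1) -> a = 0; heap: [0-0 ALLOC][1-25 FREE]
Op 2: free(a) -> (freed a); heap: [0-25 FREE]
Op 3: b = malloc(6) -> b = 0; heap: [0-5 ALLOC][6-25 FREE]
Op 4: c = malloc(2) -> c = 6; heap: [0-5 ALLOC][6-7 ALLOC][8-25 FREE]
Op 5: free(c) -> (freed c); heap: [0-5 ALLOC][6-25 FREE]
Op 6: d = malloc(7) -> d = 6; heap: [0-5 ALLOC][6-12 ALLOC][13-25 FREE]
Op 7: free(b) -> (freed b); heap: [0-5 FREE][6-12 ALLOC][13-25 FREE]
Op 8: free(d) -> (freed d); heap: [0-25 FREE]
malloc(16): first-fit scan over [0-25 FREE] -> 0

Answer: 0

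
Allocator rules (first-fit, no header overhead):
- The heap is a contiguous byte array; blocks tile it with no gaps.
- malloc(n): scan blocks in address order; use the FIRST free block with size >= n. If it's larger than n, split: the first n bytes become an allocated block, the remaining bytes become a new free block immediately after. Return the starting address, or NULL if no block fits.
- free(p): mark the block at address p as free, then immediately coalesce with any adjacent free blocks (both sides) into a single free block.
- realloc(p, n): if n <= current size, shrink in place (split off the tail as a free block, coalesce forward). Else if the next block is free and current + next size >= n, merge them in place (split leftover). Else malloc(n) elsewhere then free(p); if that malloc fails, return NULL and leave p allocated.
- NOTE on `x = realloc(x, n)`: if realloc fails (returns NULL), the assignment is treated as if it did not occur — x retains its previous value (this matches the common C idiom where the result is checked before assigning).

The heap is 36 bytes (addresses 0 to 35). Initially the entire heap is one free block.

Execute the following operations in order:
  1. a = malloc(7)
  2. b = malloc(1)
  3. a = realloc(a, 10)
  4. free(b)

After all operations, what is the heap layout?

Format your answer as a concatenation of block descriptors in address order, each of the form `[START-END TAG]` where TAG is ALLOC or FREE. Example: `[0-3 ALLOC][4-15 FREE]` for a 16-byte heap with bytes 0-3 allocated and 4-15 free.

Op 1: a = malloc(7) -> a = 0; heap: [0-6 ALLOC][7-35 FREE]
Op 2: b = malloc(1) -> b = 7; heap: [0-6 ALLOC][7-7 ALLOC][8-35 FREE]
Op 3: a = realloc(a, 10) -> a = 8; heap: [0-6 FREE][7-7 ALLOC][8-17 ALLOC][18-35 FREE]
Op 4: free(b) -> (freed b); heap: [0-7 FREE][8-17 ALLOC][18-35 FREE]

Answer: [0-7 FREE][8-17 ALLOC][18-35 FREE]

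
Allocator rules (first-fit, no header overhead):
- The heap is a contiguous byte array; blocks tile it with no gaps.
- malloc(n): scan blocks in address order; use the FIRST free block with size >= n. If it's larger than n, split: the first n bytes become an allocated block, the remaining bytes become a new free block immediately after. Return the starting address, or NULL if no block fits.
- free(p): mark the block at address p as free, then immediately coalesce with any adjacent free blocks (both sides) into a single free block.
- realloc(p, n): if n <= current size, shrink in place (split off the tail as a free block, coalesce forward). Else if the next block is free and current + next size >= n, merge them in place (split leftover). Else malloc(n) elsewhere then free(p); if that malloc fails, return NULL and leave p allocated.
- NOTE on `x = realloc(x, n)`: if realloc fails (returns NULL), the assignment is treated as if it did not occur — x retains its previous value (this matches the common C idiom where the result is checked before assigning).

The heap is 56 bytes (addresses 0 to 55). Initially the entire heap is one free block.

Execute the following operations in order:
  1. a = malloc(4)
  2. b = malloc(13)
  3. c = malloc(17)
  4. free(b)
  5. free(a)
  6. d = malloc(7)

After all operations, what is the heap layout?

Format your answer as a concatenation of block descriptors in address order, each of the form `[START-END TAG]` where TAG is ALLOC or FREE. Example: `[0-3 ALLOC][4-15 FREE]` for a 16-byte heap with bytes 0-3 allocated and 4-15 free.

Op 1: a = malloc(4) -> a = 0; heap: [0-3 ALLOC][4-55 FREE]
Op 2: b = malloc(13) -> b = 4; heap: [0-3 ALLOC][4-16 ALLOC][17-55 FREE]
Op 3: c = malloc(17) -> c = 17; heap: [0-3 ALLOC][4-16 ALLOC][17-33 ALLOC][34-55 FREE]
Op 4: free(b) -> (freed b); heap: [0-3 ALLOC][4-16 FREE][17-33 ALLOC][34-55 FREE]
Op 5: free(a) -> (freed a); heap: [0-16 FREE][17-33 ALLOC][34-55 FREE]
Op 6: d = malloc(7) -> d = 0; heap: [0-6 ALLOC][7-16 FREE][17-33 ALLOC][34-55 FREE]

Answer: [0-6 ALLOC][7-16 FREE][17-33 ALLOC][34-55 FREE]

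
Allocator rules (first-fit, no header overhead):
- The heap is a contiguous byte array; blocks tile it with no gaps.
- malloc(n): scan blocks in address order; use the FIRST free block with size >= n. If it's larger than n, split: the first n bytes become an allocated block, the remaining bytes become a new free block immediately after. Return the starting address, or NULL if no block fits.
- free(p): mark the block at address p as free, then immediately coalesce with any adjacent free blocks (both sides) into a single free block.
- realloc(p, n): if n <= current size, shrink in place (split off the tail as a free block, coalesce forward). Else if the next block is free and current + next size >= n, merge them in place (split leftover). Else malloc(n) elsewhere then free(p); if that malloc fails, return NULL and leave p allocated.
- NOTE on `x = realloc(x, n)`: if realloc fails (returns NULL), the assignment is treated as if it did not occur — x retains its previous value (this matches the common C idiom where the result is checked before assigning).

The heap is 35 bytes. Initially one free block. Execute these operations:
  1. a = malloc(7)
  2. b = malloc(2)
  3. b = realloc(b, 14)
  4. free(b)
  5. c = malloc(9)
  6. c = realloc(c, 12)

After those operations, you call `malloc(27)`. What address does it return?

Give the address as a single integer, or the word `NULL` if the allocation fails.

Op 1: a = malloc(7) -> a = 0; heap: [0-6 ALLOC][7-34 FREE]
Op 2: b = malloc(2) -> b = 7; heap: [0-6 ALLOC][7-8 ALLOC][9-34 FREE]
Op 3: b = realloc(b, 14) -> b = 7; heap: [0-6 ALLOC][7-20 ALLOC][21-34 FREE]
Op 4: free(b) -> (freed b); heap: [0-6 ALLOC][7-34 FREE]
Op 5: c = malloc(9) -> c = 7; heap: [0-6 ALLOC][7-15 ALLOC][16-34 FREE]
Op 6: c = realloc(c, 12) -> c = 7; heap: [0-6 ALLOC][7-18 ALLOC][19-34 FREE]
malloc(27): first-fit scan over [0-6 ALLOC][7-18 ALLOC][19-34 FREE] -> NULL

Answer: NULL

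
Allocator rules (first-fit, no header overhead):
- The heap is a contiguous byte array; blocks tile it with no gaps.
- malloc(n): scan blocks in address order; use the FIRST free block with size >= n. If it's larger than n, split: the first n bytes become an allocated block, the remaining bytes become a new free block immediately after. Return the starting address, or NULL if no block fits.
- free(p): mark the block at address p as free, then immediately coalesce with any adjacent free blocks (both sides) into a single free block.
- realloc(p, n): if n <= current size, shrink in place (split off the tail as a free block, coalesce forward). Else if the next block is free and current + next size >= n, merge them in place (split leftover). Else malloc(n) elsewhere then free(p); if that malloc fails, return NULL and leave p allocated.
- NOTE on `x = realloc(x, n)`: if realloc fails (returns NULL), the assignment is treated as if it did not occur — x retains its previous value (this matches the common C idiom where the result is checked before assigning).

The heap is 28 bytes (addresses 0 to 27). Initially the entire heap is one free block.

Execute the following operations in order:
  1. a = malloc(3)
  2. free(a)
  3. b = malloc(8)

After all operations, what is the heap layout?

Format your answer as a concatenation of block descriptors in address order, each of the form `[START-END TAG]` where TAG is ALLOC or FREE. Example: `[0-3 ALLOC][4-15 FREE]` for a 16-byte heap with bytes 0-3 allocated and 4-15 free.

Answer: [0-7 ALLOC][8-27 FREE]

Derivation:
Op 1: a = malloc(3) -> a = 0; heap: [0-2 ALLOC][3-27 FREE]
Op 2: free(a) -> (freed a); heap: [0-27 FREE]
Op 3: b = malloc(8) -> b = 0; heap: [0-7 ALLOC][8-27 FREE]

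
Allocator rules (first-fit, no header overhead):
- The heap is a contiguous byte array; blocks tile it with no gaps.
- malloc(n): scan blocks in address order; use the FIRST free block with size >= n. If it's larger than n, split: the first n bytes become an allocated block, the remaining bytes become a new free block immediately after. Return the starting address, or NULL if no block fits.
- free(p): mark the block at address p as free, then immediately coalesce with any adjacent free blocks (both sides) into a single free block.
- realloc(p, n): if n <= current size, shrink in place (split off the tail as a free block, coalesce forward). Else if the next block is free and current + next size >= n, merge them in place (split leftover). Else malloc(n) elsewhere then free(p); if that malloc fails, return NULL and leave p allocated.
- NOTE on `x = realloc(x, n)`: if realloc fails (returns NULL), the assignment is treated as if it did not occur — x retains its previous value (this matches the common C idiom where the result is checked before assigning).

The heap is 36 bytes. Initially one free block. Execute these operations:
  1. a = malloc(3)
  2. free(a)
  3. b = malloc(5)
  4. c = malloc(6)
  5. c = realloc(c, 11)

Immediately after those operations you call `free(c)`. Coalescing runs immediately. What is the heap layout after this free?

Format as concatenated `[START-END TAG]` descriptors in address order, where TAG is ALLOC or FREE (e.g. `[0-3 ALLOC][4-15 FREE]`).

Op 1: a = malloc(3) -> a = 0; heap: [0-2 ALLOC][3-35 FREE]
Op 2: free(a) -> (freed a); heap: [0-35 FREE]
Op 3: b = malloc(5) -> b = 0; heap: [0-4 ALLOC][5-35 FREE]
Op 4: c = malloc(6) -> c = 5; heap: [0-4 ALLOC][5-10 ALLOC][11-35 FREE]
Op 5: c = realloc(c, 11) -> c = 5; heap: [0-4 ALLOC][5-15 ALLOC][16-35 FREE]
free(c): c = 5 -> block [5-15 ALLOC]; mark free, coalesce with adjacent free neighbors -> [0-4 ALLOC][5-35 FREE]

Answer: [0-4 ALLOC][5-35 FREE]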